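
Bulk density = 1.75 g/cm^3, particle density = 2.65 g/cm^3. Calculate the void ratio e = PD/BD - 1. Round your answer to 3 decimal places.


Step 1: e = PD / BD - 1
Step 2: e = 2.65 / 1.75 - 1
Step 3: e = 1.51429 - 1
Step 4: e = 0.514

0.514


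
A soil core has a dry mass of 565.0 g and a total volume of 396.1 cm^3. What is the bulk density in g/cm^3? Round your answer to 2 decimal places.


Step 1: Identify the formula: BD = dry mass / volume
Step 2: Substitute values: BD = 565.0 / 396.1
Step 3: BD = 1.43 g/cm^3

1.43


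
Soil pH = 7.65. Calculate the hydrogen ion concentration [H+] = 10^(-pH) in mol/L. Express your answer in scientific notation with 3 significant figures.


Step 1: [H+] = 10^(-pH)
Step 2: [H+] = 10^(-7.65)
Step 3: [H+] = 2.24e-08 mol/L

2.24e-08


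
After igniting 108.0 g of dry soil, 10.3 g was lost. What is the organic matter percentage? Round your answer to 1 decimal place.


Step 1: OM% = 100 * LOI / sample mass
Step 2: OM = 100 * 10.3 / 108.0
Step 3: OM = 9.5%

9.5


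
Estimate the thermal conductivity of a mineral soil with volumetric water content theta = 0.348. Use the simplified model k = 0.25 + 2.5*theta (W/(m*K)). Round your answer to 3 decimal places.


Step 1: k = 0.25 + 2.5 * theta
Step 2: k = 0.25 + 2.5 * 0.348
Step 3: k = 0.25 + 0.87
Step 4: k = 1.12 W/(m*K)

1.12


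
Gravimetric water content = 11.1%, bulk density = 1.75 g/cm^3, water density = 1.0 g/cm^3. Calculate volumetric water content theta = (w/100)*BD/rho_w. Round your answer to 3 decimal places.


Step 1: theta = (w / 100) * BD / rho_w
Step 2: theta = (11.1 / 100) * 1.75 / 1.0
Step 3: theta = 0.111 * 1.75
Step 4: theta = 0.194

0.194


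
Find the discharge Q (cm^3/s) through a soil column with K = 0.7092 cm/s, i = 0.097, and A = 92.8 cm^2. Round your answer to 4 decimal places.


Step 1: Apply Darcy's law: Q = K * i * A
Step 2: Q = 0.7092 * 0.097 * 92.8
Step 3: Q = 6.3839 cm^3/s

6.3839


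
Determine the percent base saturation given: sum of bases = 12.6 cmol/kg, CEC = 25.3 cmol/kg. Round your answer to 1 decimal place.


Step 1: BS = 100 * (sum of bases) / CEC
Step 2: BS = 100 * 12.6 / 25.3
Step 3: BS = 49.8%

49.8


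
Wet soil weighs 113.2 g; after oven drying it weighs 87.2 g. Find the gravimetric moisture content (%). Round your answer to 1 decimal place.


Step 1: Water mass = wet - dry = 113.2 - 87.2 = 26.0 g
Step 2: w = 100 * water mass / dry mass
Step 3: w = 100 * 26.0 / 87.2 = 29.8%

29.8


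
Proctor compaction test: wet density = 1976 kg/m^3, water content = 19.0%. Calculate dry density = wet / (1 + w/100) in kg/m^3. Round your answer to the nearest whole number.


Step 1: Dry density = wet density / (1 + w/100)
Step 2: Dry density = 1976 / (1 + 19.0/100)
Step 3: Dry density = 1976 / 1.19
Step 4: Dry density = 1661 kg/m^3

1661


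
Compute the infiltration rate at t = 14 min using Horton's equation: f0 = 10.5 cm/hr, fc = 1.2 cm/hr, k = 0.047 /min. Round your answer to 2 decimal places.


Step 1: f = fc + (f0 - fc) * exp(-k * t)
Step 2: exp(-0.047 * 14) = 0.517886
Step 3: f = 1.2 + (10.5 - 1.2) * 0.517886
Step 4: f = 1.2 + 9.3 * 0.517886
Step 5: f = 6.02 cm/hr

6.02


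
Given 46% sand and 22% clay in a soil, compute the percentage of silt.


Step 1: sand + silt + clay = 100%
Step 2: silt = 100 - sand - clay
Step 3: silt = 100 - 46 - 22
Step 4: silt = 32%

32


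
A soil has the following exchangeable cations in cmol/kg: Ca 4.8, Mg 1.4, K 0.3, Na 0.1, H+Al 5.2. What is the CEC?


Step 1: CEC = Ca + Mg + K + Na + (H+Al)
Step 2: CEC = 4.8 + 1.4 + 0.3 + 0.1 + 5.2
Step 3: CEC = 11.8 cmol/kg

11.8


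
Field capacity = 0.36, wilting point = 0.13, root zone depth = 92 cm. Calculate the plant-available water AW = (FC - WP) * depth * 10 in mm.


Step 1: Available water = (FC - WP) * depth * 10
Step 2: AW = (0.36 - 0.13) * 92 * 10
Step 3: AW = 0.23 * 92 * 10
Step 4: AW = 211.6 mm

211.6


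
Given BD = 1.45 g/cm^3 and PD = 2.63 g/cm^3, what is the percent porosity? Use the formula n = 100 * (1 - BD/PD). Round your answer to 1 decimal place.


Step 1: Formula: n = 100 * (1 - BD / PD)
Step 2: n = 100 * (1 - 1.45 / 2.63)
Step 3: n = 100 * (1 - 0.55133)
Step 4: n = 44.9%

44.9


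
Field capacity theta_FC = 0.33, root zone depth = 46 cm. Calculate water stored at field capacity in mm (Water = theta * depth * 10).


Step 1: Water (mm) = theta_FC * depth (cm) * 10
Step 2: Water = 0.33 * 46 * 10
Step 3: Water = 151.8 mm

151.8


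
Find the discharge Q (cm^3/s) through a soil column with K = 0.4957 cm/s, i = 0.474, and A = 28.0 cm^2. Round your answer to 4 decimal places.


Step 1: Apply Darcy's law: Q = K * i * A
Step 2: Q = 0.4957 * 0.474 * 28.0
Step 3: Q = 6.5789 cm^3/s

6.5789


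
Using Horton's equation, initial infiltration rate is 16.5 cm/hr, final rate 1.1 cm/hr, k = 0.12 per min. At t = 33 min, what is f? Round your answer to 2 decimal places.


Step 1: f = fc + (f0 - fc) * exp(-k * t)
Step 2: exp(-0.12 * 33) = 0.019063
Step 3: f = 1.1 + (16.5 - 1.1) * 0.019063
Step 4: f = 1.1 + 15.4 * 0.019063
Step 5: f = 1.39 cm/hr

1.39


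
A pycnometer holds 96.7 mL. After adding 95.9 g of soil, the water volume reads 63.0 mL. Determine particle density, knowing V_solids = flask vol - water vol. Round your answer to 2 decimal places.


Step 1: Volume of solids = flask volume - water volume with soil
Step 2: V_solids = 96.7 - 63.0 = 33.7 mL
Step 3: Particle density = mass / V_solids = 95.9 / 33.7 = 2.85 g/cm^3

2.85


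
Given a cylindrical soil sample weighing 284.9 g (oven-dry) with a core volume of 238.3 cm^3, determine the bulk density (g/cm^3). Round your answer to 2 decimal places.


Step 1: Identify the formula: BD = dry mass / volume
Step 2: Substitute values: BD = 284.9 / 238.3
Step 3: BD = 1.2 g/cm^3

1.2


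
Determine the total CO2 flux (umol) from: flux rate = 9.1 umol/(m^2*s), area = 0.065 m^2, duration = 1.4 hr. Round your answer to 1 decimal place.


Step 1: Convert time to seconds: 1.4 hr * 3600 = 5040.0 s
Step 2: Total = flux * area * time_s
Step 3: Total = 9.1 * 0.065 * 5040.0
Step 4: Total = 2981.2 umol

2981.2


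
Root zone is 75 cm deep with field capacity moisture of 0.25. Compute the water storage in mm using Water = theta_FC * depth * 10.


Step 1: Water (mm) = theta_FC * depth (cm) * 10
Step 2: Water = 0.25 * 75 * 10
Step 3: Water = 187.5 mm

187.5


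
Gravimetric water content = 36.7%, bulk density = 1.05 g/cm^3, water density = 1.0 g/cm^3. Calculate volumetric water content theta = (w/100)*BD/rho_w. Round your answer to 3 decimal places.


Step 1: theta = (w / 100) * BD / rho_w
Step 2: theta = (36.7 / 100) * 1.05 / 1.0
Step 3: theta = 0.367 * 1.05
Step 4: theta = 0.385

0.385


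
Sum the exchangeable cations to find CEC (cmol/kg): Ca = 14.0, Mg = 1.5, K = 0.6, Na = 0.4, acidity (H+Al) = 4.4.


Step 1: CEC = Ca + Mg + K + Na + (H+Al)
Step 2: CEC = 14.0 + 1.5 + 0.6 + 0.4 + 4.4
Step 3: CEC = 20.9 cmol/kg

20.9


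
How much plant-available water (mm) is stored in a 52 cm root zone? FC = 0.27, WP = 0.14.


Step 1: Available water = (FC - WP) * depth * 10
Step 2: AW = (0.27 - 0.14) * 52 * 10
Step 3: AW = 0.13 * 52 * 10
Step 4: AW = 67.6 mm

67.6


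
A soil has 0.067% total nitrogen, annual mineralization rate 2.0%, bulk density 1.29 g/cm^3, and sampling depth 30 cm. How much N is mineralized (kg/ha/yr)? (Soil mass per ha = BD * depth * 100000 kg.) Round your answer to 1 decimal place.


Step 1: Soil mass per ha = BD * depth * 100000 = 1.29 * 30 * 100000 = 3870000 kg
Step 2: Total N pool = soil mass * N%/100 = 3870000 * 0.067/100 = 2592.9 kg/ha
Step 3: N mineralized = N pool * rate%/100 = 2592.9 * 2.0/100 = 51.9 kg/ha/yr

51.9


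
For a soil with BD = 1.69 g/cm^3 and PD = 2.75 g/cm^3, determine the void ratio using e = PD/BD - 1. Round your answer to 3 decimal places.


Step 1: e = PD / BD - 1
Step 2: e = 2.75 / 1.69 - 1
Step 3: e = 1.62722 - 1
Step 4: e = 0.627

0.627


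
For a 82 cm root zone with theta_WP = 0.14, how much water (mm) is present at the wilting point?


Step 1: Water (mm) = theta_WP * depth * 10
Step 2: Water = 0.14 * 82 * 10
Step 3: Water = 114.8 mm

114.8


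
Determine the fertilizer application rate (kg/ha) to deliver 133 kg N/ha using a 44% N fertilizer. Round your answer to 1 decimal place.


Step 1: Fertilizer rate = target N / (N content / 100)
Step 2: Rate = 133 / (44 / 100)
Step 3: Rate = 133 / 0.44
Step 4: Rate = 302.3 kg/ha

302.3


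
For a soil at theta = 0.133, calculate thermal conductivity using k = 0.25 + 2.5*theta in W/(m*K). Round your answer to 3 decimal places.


Step 1: k = 0.25 + 2.5 * theta
Step 2: k = 0.25 + 2.5 * 0.133
Step 3: k = 0.25 + 0.333
Step 4: k = 0.583 W/(m*K)

0.583


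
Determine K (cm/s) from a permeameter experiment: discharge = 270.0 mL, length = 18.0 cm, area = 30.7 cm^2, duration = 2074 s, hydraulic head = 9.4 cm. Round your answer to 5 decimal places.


Step 1: K = Q * L / (A * t * h)
Step 2: Numerator = 270.0 * 18.0 = 4860.0
Step 3: Denominator = 30.7 * 2074 * 9.4 = 598514.92
Step 4: K = 4860.0 / 598514.92 = 0.00812 cm/s

0.00812


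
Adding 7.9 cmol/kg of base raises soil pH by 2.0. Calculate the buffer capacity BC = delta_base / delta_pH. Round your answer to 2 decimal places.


Step 1: BC = change in base / change in pH
Step 2: BC = 7.9 / 2.0
Step 3: BC = 3.95 cmol/(kg*pH unit)

3.95


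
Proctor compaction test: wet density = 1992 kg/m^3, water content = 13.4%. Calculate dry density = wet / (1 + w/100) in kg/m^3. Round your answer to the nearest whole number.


Step 1: Dry density = wet density / (1 + w/100)
Step 2: Dry density = 1992 / (1 + 13.4/100)
Step 3: Dry density = 1992 / 1.134
Step 4: Dry density = 1757 kg/m^3

1757


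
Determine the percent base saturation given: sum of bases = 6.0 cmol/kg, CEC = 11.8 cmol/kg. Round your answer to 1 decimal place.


Step 1: BS = 100 * (sum of bases) / CEC
Step 2: BS = 100 * 6.0 / 11.8
Step 3: BS = 50.8%

50.8


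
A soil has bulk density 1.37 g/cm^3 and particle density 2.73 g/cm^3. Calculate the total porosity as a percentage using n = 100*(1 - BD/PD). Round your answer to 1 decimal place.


Step 1: Formula: n = 100 * (1 - BD / PD)
Step 2: n = 100 * (1 - 1.37 / 2.73)
Step 3: n = 100 * (1 - 0.50183)
Step 4: n = 49.8%

49.8


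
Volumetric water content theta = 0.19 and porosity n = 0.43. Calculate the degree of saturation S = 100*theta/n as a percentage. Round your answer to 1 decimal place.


Step 1: S = 100 * theta_v / n
Step 2: S = 100 * 0.19 / 0.43
Step 3: S = 44.2%

44.2


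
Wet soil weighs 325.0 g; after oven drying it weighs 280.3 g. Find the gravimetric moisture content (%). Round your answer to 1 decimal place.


Step 1: Water mass = wet - dry = 325.0 - 280.3 = 44.7 g
Step 2: w = 100 * water mass / dry mass
Step 3: w = 100 * 44.7 / 280.3 = 15.9%

15.9


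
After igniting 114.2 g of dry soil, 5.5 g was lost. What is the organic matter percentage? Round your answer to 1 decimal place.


Step 1: OM% = 100 * LOI / sample mass
Step 2: OM = 100 * 5.5 / 114.2
Step 3: OM = 4.8%

4.8


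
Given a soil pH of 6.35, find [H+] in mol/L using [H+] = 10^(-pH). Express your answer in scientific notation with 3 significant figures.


Step 1: [H+] = 10^(-pH)
Step 2: [H+] = 10^(-6.35)
Step 3: [H+] = 4.47e-07 mol/L

4.47e-07


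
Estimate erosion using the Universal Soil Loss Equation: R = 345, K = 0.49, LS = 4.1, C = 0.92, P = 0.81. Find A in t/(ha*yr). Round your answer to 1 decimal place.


Step 1: A = R * K * LS * C * P
Step 2: R * K = 345 * 0.49 = 169.05
Step 3: (R*K) * LS = 169.05 * 4.1 = 693.105
Step 4: * C * P = 693.105 * 0.92 * 0.81 = 516.5
Step 5: A = 516.5 t/(ha*yr)

516.5


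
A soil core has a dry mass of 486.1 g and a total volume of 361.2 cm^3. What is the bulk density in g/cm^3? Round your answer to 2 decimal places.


Step 1: Identify the formula: BD = dry mass / volume
Step 2: Substitute values: BD = 486.1 / 361.2
Step 3: BD = 1.35 g/cm^3

1.35


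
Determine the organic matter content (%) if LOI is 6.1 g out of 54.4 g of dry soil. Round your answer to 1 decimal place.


Step 1: OM% = 100 * LOI / sample mass
Step 2: OM = 100 * 6.1 / 54.4
Step 3: OM = 11.2%

11.2


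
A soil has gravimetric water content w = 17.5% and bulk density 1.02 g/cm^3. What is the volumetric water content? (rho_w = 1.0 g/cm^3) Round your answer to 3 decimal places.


Step 1: theta = (w / 100) * BD / rho_w
Step 2: theta = (17.5 / 100) * 1.02 / 1.0
Step 3: theta = 0.175 * 1.02
Step 4: theta = 0.179

0.179


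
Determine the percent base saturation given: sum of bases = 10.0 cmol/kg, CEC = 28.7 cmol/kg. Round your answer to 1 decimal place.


Step 1: BS = 100 * (sum of bases) / CEC
Step 2: BS = 100 * 10.0 / 28.7
Step 3: BS = 34.8%

34.8


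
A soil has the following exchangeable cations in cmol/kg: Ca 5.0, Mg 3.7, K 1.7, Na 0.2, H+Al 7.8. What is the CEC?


Step 1: CEC = Ca + Mg + K + Na + (H+Al)
Step 2: CEC = 5.0 + 3.7 + 1.7 + 0.2 + 7.8
Step 3: CEC = 18.4 cmol/kg

18.4


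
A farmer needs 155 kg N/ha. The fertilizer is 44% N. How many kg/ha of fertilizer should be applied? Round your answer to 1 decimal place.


Step 1: Fertilizer rate = target N / (N content / 100)
Step 2: Rate = 155 / (44 / 100)
Step 3: Rate = 155 / 0.44
Step 4: Rate = 352.3 kg/ha

352.3


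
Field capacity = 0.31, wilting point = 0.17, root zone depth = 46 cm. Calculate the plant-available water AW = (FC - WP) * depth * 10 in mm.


Step 1: Available water = (FC - WP) * depth * 10
Step 2: AW = (0.31 - 0.17) * 46 * 10
Step 3: AW = 0.14 * 46 * 10
Step 4: AW = 64.4 mm

64.4


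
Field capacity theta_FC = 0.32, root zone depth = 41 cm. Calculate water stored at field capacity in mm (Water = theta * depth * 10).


Step 1: Water (mm) = theta_FC * depth (cm) * 10
Step 2: Water = 0.32 * 41 * 10
Step 3: Water = 131.2 mm

131.2


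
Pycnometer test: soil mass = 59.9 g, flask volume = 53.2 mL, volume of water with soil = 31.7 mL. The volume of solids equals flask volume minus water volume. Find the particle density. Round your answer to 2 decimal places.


Step 1: Volume of solids = flask volume - water volume with soil
Step 2: V_solids = 53.2 - 31.7 = 21.5 mL
Step 3: Particle density = mass / V_solids = 59.9 / 21.5 = 2.79 g/cm^3

2.79


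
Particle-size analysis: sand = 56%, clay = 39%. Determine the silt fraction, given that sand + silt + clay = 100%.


Step 1: sand + silt + clay = 100%
Step 2: silt = 100 - sand - clay
Step 3: silt = 100 - 56 - 39
Step 4: silt = 5%

5


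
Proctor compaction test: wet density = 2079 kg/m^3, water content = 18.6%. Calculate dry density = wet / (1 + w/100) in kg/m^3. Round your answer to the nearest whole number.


Step 1: Dry density = wet density / (1 + w/100)
Step 2: Dry density = 2079 / (1 + 18.6/100)
Step 3: Dry density = 2079 / 1.186
Step 4: Dry density = 1753 kg/m^3

1753


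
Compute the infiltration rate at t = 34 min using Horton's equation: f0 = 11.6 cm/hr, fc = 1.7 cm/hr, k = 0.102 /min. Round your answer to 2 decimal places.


Step 1: f = fc + (f0 - fc) * exp(-k * t)
Step 2: exp(-0.102 * 34) = 0.031179
Step 3: f = 1.7 + (11.6 - 1.7) * 0.031179
Step 4: f = 1.7 + 9.9 * 0.031179
Step 5: f = 2.01 cm/hr

2.01


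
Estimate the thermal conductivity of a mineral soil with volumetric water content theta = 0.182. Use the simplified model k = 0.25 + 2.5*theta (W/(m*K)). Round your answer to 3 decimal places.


Step 1: k = 0.25 + 2.5 * theta
Step 2: k = 0.25 + 2.5 * 0.182
Step 3: k = 0.25 + 0.455
Step 4: k = 0.705 W/(m*K)

0.705


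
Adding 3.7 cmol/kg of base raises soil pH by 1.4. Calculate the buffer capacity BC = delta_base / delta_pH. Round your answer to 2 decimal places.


Step 1: BC = change in base / change in pH
Step 2: BC = 3.7 / 1.4
Step 3: BC = 2.64 cmol/(kg*pH unit)

2.64


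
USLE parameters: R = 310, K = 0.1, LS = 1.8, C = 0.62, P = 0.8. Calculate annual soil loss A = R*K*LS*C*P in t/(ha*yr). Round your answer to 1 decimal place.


Step 1: A = R * K * LS * C * P
Step 2: R * K = 310 * 0.1 = 31.0
Step 3: (R*K) * LS = 31.0 * 1.8 = 55.8
Step 4: * C * P = 55.8 * 0.62 * 0.8 = 27.7
Step 5: A = 27.7 t/(ha*yr)

27.7


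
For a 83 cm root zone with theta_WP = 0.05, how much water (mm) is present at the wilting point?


Step 1: Water (mm) = theta_WP * depth * 10
Step 2: Water = 0.05 * 83 * 10
Step 3: Water = 41.5 mm

41.5


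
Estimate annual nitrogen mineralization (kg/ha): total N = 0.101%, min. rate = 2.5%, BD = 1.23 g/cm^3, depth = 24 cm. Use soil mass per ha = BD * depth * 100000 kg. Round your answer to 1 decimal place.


Step 1: Soil mass per ha = BD * depth * 100000 = 1.23 * 24 * 100000 = 2952000 kg
Step 2: Total N pool = soil mass * N%/100 = 2952000 * 0.101/100 = 2981.52 kg/ha
Step 3: N mineralized = N pool * rate%/100 = 2981.52 * 2.5/100 = 74.5 kg/ha/yr

74.5


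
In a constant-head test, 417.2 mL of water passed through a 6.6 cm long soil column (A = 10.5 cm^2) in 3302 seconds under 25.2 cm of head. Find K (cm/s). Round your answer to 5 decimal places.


Step 1: K = Q * L / (A * t * h)
Step 2: Numerator = 417.2 * 6.6 = 2753.52
Step 3: Denominator = 10.5 * 3302 * 25.2 = 873709.2
Step 4: K = 2753.52 / 873709.2 = 0.00315 cm/s

0.00315


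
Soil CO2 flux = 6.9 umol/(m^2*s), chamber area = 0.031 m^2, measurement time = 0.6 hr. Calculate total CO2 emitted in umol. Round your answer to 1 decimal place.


Step 1: Convert time to seconds: 0.6 hr * 3600 = 2160.0 s
Step 2: Total = flux * area * time_s
Step 3: Total = 6.9 * 0.031 * 2160.0
Step 4: Total = 462.0 umol

462.0


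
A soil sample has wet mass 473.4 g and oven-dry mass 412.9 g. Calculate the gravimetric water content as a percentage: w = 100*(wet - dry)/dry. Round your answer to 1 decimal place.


Step 1: Water mass = wet - dry = 473.4 - 412.9 = 60.5 g
Step 2: w = 100 * water mass / dry mass
Step 3: w = 100 * 60.5 / 412.9 = 14.7%

14.7


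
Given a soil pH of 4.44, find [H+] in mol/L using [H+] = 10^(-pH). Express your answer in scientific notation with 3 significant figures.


Step 1: [H+] = 10^(-pH)
Step 2: [H+] = 10^(-4.44)
Step 3: [H+] = 3.63e-05 mol/L

3.63e-05


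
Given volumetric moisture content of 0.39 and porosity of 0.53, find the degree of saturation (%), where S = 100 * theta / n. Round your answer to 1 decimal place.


Step 1: S = 100 * theta_v / n
Step 2: S = 100 * 0.39 / 0.53
Step 3: S = 73.6%

73.6


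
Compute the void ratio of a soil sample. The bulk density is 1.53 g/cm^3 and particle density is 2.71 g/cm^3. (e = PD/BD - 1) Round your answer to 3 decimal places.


Step 1: e = PD / BD - 1
Step 2: e = 2.71 / 1.53 - 1
Step 3: e = 1.77124 - 1
Step 4: e = 0.771

0.771


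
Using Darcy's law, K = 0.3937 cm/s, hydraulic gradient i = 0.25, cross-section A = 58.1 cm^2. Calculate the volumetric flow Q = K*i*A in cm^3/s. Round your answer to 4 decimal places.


Step 1: Apply Darcy's law: Q = K * i * A
Step 2: Q = 0.3937 * 0.25 * 58.1
Step 3: Q = 5.7185 cm^3/s

5.7185


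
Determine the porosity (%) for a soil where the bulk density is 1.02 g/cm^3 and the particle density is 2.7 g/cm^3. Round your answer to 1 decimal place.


Step 1: Formula: n = 100 * (1 - BD / PD)
Step 2: n = 100 * (1 - 1.02 / 2.7)
Step 3: n = 100 * (1 - 0.37778)
Step 4: n = 62.2%

62.2


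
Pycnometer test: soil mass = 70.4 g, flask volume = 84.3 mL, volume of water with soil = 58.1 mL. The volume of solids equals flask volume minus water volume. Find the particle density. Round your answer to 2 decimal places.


Step 1: Volume of solids = flask volume - water volume with soil
Step 2: V_solids = 84.3 - 58.1 = 26.2 mL
Step 3: Particle density = mass / V_solids = 70.4 / 26.2 = 2.69 g/cm^3

2.69


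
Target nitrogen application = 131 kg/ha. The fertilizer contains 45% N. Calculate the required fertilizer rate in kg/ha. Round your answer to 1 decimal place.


Step 1: Fertilizer rate = target N / (N content / 100)
Step 2: Rate = 131 / (45 / 100)
Step 3: Rate = 131 / 0.45
Step 4: Rate = 291.1 kg/ha

291.1


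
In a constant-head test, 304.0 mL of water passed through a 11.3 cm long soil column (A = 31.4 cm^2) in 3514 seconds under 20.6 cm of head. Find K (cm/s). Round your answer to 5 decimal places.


Step 1: K = Q * L / (A * t * h)
Step 2: Numerator = 304.0 * 11.3 = 3435.2
Step 3: Denominator = 31.4 * 3514 * 20.6 = 2272995.76
Step 4: K = 3435.2 / 2272995.76 = 0.00151 cm/s

0.00151


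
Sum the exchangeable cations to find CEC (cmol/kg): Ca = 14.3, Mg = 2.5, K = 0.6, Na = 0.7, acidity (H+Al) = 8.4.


Step 1: CEC = Ca + Mg + K + Na + (H+Al)
Step 2: CEC = 14.3 + 2.5 + 0.6 + 0.7 + 8.4
Step 3: CEC = 26.5 cmol/kg

26.5


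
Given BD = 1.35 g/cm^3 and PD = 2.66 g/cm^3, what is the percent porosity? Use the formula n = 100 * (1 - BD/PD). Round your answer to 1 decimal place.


Step 1: Formula: n = 100 * (1 - BD / PD)
Step 2: n = 100 * (1 - 1.35 / 2.66)
Step 3: n = 100 * (1 - 0.50752)
Step 4: n = 49.2%

49.2


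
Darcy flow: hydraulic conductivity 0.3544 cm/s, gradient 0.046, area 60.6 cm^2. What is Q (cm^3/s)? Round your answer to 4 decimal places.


Step 1: Apply Darcy's law: Q = K * i * A
Step 2: Q = 0.3544 * 0.046 * 60.6
Step 3: Q = 0.9879 cm^3/s

0.9879


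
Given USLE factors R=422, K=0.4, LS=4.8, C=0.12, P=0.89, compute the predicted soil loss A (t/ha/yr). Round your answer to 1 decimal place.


Step 1: A = R * K * LS * C * P
Step 2: R * K = 422 * 0.4 = 168.8
Step 3: (R*K) * LS = 168.8 * 4.8 = 810.24
Step 4: * C * P = 810.24 * 0.12 * 0.89 = 86.5
Step 5: A = 86.5 t/(ha*yr)

86.5


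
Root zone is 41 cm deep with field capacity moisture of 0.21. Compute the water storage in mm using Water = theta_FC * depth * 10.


Step 1: Water (mm) = theta_FC * depth (cm) * 10
Step 2: Water = 0.21 * 41 * 10
Step 3: Water = 86.1 mm

86.1


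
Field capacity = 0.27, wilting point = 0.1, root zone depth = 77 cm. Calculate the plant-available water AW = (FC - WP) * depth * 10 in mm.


Step 1: Available water = (FC - WP) * depth * 10
Step 2: AW = (0.27 - 0.1) * 77 * 10
Step 3: AW = 0.17 * 77 * 10
Step 4: AW = 130.9 mm

130.9


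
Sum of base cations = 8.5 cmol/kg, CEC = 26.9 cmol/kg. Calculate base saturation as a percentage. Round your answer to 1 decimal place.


Step 1: BS = 100 * (sum of bases) / CEC
Step 2: BS = 100 * 8.5 / 26.9
Step 3: BS = 31.6%

31.6


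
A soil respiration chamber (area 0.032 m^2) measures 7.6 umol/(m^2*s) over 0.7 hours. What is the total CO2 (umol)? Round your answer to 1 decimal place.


Step 1: Convert time to seconds: 0.7 hr * 3600 = 2520.0 s
Step 2: Total = flux * area * time_s
Step 3: Total = 7.6 * 0.032 * 2520.0
Step 4: Total = 612.9 umol

612.9


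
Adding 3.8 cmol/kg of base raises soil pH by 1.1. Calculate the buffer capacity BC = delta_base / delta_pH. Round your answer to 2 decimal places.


Step 1: BC = change in base / change in pH
Step 2: BC = 3.8 / 1.1
Step 3: BC = 3.45 cmol/(kg*pH unit)

3.45


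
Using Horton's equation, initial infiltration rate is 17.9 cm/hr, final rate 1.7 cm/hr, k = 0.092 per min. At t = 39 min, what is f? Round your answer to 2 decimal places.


Step 1: f = fc + (f0 - fc) * exp(-k * t)
Step 2: exp(-0.092 * 39) = 0.027654
Step 3: f = 1.7 + (17.9 - 1.7) * 0.027654
Step 4: f = 1.7 + 16.2 * 0.027654
Step 5: f = 2.15 cm/hr

2.15


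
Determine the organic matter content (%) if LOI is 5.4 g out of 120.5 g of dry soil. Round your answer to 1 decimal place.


Step 1: OM% = 100 * LOI / sample mass
Step 2: OM = 100 * 5.4 / 120.5
Step 3: OM = 4.5%

4.5


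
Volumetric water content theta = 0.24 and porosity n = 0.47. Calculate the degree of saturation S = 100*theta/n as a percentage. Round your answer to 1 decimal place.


Step 1: S = 100 * theta_v / n
Step 2: S = 100 * 0.24 / 0.47
Step 3: S = 51.1%

51.1


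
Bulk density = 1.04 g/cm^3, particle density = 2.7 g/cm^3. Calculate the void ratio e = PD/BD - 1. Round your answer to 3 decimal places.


Step 1: e = PD / BD - 1
Step 2: e = 2.7 / 1.04 - 1
Step 3: e = 2.59615 - 1
Step 4: e = 1.596

1.596


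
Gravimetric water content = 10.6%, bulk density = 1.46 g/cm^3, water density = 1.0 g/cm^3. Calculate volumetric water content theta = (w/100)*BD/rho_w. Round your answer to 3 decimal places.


Step 1: theta = (w / 100) * BD / rho_w
Step 2: theta = (10.6 / 100) * 1.46 / 1.0
Step 3: theta = 0.106 * 1.46
Step 4: theta = 0.155

0.155


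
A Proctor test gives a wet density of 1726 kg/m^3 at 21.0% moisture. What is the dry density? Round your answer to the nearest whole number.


Step 1: Dry density = wet density / (1 + w/100)
Step 2: Dry density = 1726 / (1 + 21.0/100)
Step 3: Dry density = 1726 / 1.21
Step 4: Dry density = 1426 kg/m^3

1426


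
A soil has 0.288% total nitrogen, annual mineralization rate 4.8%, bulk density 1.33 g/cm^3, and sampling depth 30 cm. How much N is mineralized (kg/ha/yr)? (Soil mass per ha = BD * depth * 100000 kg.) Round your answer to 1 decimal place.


Step 1: Soil mass per ha = BD * depth * 100000 = 1.33 * 30 * 100000 = 3990000 kg
Step 2: Total N pool = soil mass * N%/100 = 3990000 * 0.288/100 = 11491.2 kg/ha
Step 3: N mineralized = N pool * rate%/100 = 11491.2 * 4.8/100 = 551.6 kg/ha/yr

551.6


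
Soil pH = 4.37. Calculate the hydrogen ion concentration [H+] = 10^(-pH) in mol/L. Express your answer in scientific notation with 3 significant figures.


Step 1: [H+] = 10^(-pH)
Step 2: [H+] = 10^(-4.37)
Step 3: [H+] = 4.27e-05 mol/L

4.27e-05


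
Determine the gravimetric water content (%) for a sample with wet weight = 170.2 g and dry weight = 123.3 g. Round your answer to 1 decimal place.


Step 1: Water mass = wet - dry = 170.2 - 123.3 = 46.9 g
Step 2: w = 100 * water mass / dry mass
Step 3: w = 100 * 46.9 / 123.3 = 38.0%

38.0


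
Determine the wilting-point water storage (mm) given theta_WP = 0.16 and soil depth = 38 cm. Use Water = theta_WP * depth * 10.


Step 1: Water (mm) = theta_WP * depth * 10
Step 2: Water = 0.16 * 38 * 10
Step 3: Water = 60.8 mm

60.8


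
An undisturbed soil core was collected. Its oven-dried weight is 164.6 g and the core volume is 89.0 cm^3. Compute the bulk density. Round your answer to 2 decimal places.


Step 1: Identify the formula: BD = dry mass / volume
Step 2: Substitute values: BD = 164.6 / 89.0
Step 3: BD = 1.85 g/cm^3

1.85


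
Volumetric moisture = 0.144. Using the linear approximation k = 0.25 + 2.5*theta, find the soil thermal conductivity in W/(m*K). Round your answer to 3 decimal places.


Step 1: k = 0.25 + 2.5 * theta
Step 2: k = 0.25 + 2.5 * 0.144
Step 3: k = 0.25 + 0.36
Step 4: k = 0.61 W/(m*K)

0.61


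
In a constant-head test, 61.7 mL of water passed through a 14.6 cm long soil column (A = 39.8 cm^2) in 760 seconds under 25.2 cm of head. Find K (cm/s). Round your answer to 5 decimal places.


Step 1: K = Q * L / (A * t * h)
Step 2: Numerator = 61.7 * 14.6 = 900.82
Step 3: Denominator = 39.8 * 760 * 25.2 = 762249.6
Step 4: K = 900.82 / 762249.6 = 0.00118 cm/s

0.00118


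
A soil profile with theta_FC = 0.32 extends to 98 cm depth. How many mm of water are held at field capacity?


Step 1: Water (mm) = theta_FC * depth (cm) * 10
Step 2: Water = 0.32 * 98 * 10
Step 3: Water = 313.6 mm

313.6


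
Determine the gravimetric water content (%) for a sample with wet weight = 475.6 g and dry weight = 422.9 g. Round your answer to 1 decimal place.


Step 1: Water mass = wet - dry = 475.6 - 422.9 = 52.7 g
Step 2: w = 100 * water mass / dry mass
Step 3: w = 100 * 52.7 / 422.9 = 12.5%

12.5


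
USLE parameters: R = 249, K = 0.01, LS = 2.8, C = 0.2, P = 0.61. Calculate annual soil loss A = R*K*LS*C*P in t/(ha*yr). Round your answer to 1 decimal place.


Step 1: A = R * K * LS * C * P
Step 2: R * K = 249 * 0.01 = 2.49
Step 3: (R*K) * LS = 2.49 * 2.8 = 6.972
Step 4: * C * P = 6.972 * 0.2 * 0.61 = 0.9
Step 5: A = 0.9 t/(ha*yr)

0.9


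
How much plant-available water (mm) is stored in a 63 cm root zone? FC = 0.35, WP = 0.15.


Step 1: Available water = (FC - WP) * depth * 10
Step 2: AW = (0.35 - 0.15) * 63 * 10
Step 3: AW = 0.2 * 63 * 10
Step 4: AW = 126.0 mm

126.0


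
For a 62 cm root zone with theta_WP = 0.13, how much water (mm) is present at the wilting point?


Step 1: Water (mm) = theta_WP * depth * 10
Step 2: Water = 0.13 * 62 * 10
Step 3: Water = 80.6 mm

80.6


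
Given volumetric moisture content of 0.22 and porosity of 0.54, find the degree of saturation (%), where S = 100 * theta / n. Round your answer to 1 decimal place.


Step 1: S = 100 * theta_v / n
Step 2: S = 100 * 0.22 / 0.54
Step 3: S = 40.7%

40.7


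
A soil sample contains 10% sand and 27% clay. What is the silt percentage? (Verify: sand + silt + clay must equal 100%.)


Step 1: sand + silt + clay = 100%
Step 2: silt = 100 - sand - clay
Step 3: silt = 100 - 10 - 27
Step 4: silt = 63%

63


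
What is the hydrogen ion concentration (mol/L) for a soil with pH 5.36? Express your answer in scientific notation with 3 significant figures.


Step 1: [H+] = 10^(-pH)
Step 2: [H+] = 10^(-5.36)
Step 3: [H+] = 4.37e-06 mol/L

4.37e-06


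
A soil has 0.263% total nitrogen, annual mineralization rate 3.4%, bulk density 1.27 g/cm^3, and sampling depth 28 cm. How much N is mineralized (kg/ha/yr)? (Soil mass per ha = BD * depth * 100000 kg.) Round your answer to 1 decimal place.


Step 1: Soil mass per ha = BD * depth * 100000 = 1.27 * 28 * 100000 = 3556000 kg
Step 2: Total N pool = soil mass * N%/100 = 3556000 * 0.263/100 = 9352.28 kg/ha
Step 3: N mineralized = N pool * rate%/100 = 9352.28 * 3.4/100 = 318.0 kg/ha/yr

318.0


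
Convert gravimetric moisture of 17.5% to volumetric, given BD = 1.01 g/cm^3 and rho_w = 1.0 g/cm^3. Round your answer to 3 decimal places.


Step 1: theta = (w / 100) * BD / rho_w
Step 2: theta = (17.5 / 100) * 1.01 / 1.0
Step 3: theta = 0.175 * 1.01
Step 4: theta = 0.177

0.177


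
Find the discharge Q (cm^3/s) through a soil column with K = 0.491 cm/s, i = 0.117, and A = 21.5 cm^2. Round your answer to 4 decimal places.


Step 1: Apply Darcy's law: Q = K * i * A
Step 2: Q = 0.491 * 0.117 * 21.5
Step 3: Q = 1.2351 cm^3/s

1.2351


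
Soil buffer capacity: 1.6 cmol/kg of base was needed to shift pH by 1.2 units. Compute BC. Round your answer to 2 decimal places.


Step 1: BC = change in base / change in pH
Step 2: BC = 1.6 / 1.2
Step 3: BC = 1.33 cmol/(kg*pH unit)

1.33


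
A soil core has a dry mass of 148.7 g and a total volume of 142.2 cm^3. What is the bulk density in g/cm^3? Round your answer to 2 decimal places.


Step 1: Identify the formula: BD = dry mass / volume
Step 2: Substitute values: BD = 148.7 / 142.2
Step 3: BD = 1.05 g/cm^3

1.05


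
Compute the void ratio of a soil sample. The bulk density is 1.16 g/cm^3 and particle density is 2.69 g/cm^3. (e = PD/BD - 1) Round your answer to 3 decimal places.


Step 1: e = PD / BD - 1
Step 2: e = 2.69 / 1.16 - 1
Step 3: e = 2.31897 - 1
Step 4: e = 1.319

1.319


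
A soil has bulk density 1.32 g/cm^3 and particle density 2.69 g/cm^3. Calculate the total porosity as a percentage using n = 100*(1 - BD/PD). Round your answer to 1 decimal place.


Step 1: Formula: n = 100 * (1 - BD / PD)
Step 2: n = 100 * (1 - 1.32 / 2.69)
Step 3: n = 100 * (1 - 0.49071)
Step 4: n = 50.9%

50.9


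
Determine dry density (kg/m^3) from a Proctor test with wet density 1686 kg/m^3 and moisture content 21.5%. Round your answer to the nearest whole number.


Step 1: Dry density = wet density / (1 + w/100)
Step 2: Dry density = 1686 / (1 + 21.5/100)
Step 3: Dry density = 1686 / 1.215
Step 4: Dry density = 1388 kg/m^3

1388


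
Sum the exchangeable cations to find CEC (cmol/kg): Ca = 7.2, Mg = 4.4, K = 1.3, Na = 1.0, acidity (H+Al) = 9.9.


Step 1: CEC = Ca + Mg + K + Na + (H+Al)
Step 2: CEC = 7.2 + 4.4 + 1.3 + 1.0 + 9.9
Step 3: CEC = 23.8 cmol/kg

23.8


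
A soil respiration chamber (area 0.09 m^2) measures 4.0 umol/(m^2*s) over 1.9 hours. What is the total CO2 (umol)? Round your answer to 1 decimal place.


Step 1: Convert time to seconds: 1.9 hr * 3600 = 6840.0 s
Step 2: Total = flux * area * time_s
Step 3: Total = 4.0 * 0.09 * 6840.0
Step 4: Total = 2462.4 umol

2462.4


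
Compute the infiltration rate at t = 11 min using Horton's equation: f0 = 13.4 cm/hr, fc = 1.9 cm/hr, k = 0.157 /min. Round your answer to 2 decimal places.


Step 1: f = fc + (f0 - fc) * exp(-k * t)
Step 2: exp(-0.157 * 11) = 0.177817
Step 3: f = 1.9 + (13.4 - 1.9) * 0.177817
Step 4: f = 1.9 + 11.5 * 0.177817
Step 5: f = 3.94 cm/hr

3.94


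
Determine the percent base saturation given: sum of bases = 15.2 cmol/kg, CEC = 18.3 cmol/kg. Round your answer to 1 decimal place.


Step 1: BS = 100 * (sum of bases) / CEC
Step 2: BS = 100 * 15.2 / 18.3
Step 3: BS = 83.1%

83.1


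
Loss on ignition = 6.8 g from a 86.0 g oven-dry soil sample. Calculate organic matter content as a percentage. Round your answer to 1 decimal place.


Step 1: OM% = 100 * LOI / sample mass
Step 2: OM = 100 * 6.8 / 86.0
Step 3: OM = 7.9%

7.9


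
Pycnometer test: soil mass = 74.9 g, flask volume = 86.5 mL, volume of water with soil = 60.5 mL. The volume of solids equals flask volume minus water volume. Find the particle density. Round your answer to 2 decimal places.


Step 1: Volume of solids = flask volume - water volume with soil
Step 2: V_solids = 86.5 - 60.5 = 26.0 mL
Step 3: Particle density = mass / V_solids = 74.9 / 26.0 = 2.88 g/cm^3

2.88


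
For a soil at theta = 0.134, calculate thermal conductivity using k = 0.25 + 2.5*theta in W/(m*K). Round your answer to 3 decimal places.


Step 1: k = 0.25 + 2.5 * theta
Step 2: k = 0.25 + 2.5 * 0.134
Step 3: k = 0.25 + 0.335
Step 4: k = 0.585 W/(m*K)

0.585


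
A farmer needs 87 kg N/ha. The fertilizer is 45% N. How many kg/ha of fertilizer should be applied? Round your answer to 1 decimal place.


Step 1: Fertilizer rate = target N / (N content / 100)
Step 2: Rate = 87 / (45 / 100)
Step 3: Rate = 87 / 0.45
Step 4: Rate = 193.3 kg/ha

193.3


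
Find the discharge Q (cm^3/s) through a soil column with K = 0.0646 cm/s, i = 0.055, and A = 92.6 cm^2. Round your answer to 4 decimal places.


Step 1: Apply Darcy's law: Q = K * i * A
Step 2: Q = 0.0646 * 0.055 * 92.6
Step 3: Q = 0.329 cm^3/s

0.329


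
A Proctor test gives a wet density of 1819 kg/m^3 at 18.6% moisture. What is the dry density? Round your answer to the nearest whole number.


Step 1: Dry density = wet density / (1 + w/100)
Step 2: Dry density = 1819 / (1 + 18.6/100)
Step 3: Dry density = 1819 / 1.186
Step 4: Dry density = 1534 kg/m^3

1534


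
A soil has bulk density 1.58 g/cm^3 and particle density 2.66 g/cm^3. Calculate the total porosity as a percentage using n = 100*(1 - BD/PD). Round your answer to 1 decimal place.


Step 1: Formula: n = 100 * (1 - BD / PD)
Step 2: n = 100 * (1 - 1.58 / 2.66)
Step 3: n = 100 * (1 - 0.59398)
Step 4: n = 40.6%

40.6


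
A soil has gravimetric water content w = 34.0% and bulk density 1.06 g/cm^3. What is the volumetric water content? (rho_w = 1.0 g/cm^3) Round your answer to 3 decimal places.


Step 1: theta = (w / 100) * BD / rho_w
Step 2: theta = (34.0 / 100) * 1.06 / 1.0
Step 3: theta = 0.34 * 1.06
Step 4: theta = 0.36

0.36


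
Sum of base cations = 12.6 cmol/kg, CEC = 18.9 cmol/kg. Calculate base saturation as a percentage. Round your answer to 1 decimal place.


Step 1: BS = 100 * (sum of bases) / CEC
Step 2: BS = 100 * 12.6 / 18.9
Step 3: BS = 66.7%

66.7


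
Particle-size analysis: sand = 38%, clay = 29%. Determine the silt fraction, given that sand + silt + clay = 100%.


Step 1: sand + silt + clay = 100%
Step 2: silt = 100 - sand - clay
Step 3: silt = 100 - 38 - 29
Step 4: silt = 33%

33


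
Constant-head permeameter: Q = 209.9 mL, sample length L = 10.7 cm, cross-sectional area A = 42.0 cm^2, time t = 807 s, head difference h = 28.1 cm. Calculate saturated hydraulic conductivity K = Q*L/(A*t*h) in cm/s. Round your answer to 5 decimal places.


Step 1: K = Q * L / (A * t * h)
Step 2: Numerator = 209.9 * 10.7 = 2245.93
Step 3: Denominator = 42.0 * 807 * 28.1 = 952421.4
Step 4: K = 2245.93 / 952421.4 = 0.00236 cm/s

0.00236


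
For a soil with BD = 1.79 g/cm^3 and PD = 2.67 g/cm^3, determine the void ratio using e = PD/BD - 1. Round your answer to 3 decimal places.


Step 1: e = PD / BD - 1
Step 2: e = 2.67 / 1.79 - 1
Step 3: e = 1.49162 - 1
Step 4: e = 0.492

0.492


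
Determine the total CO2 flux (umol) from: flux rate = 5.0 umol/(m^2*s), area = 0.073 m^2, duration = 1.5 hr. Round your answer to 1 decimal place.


Step 1: Convert time to seconds: 1.5 hr * 3600 = 5400.0 s
Step 2: Total = flux * area * time_s
Step 3: Total = 5.0 * 0.073 * 5400.0
Step 4: Total = 1971.0 umol

1971.0


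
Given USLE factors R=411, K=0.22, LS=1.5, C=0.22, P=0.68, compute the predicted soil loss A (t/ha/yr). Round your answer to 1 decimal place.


Step 1: A = R * K * LS * C * P
Step 2: R * K = 411 * 0.22 = 90.42
Step 3: (R*K) * LS = 90.42 * 1.5 = 135.63
Step 4: * C * P = 135.63 * 0.22 * 0.68 = 20.3
Step 5: A = 20.3 t/(ha*yr)

20.3


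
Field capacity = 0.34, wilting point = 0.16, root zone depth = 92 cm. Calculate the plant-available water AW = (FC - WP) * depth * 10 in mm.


Step 1: Available water = (FC - WP) * depth * 10
Step 2: AW = (0.34 - 0.16) * 92 * 10
Step 3: AW = 0.18 * 92 * 10
Step 4: AW = 165.6 mm

165.6


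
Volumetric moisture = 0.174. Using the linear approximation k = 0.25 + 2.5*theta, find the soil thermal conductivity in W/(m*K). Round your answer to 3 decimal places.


Step 1: k = 0.25 + 2.5 * theta
Step 2: k = 0.25 + 2.5 * 0.174
Step 3: k = 0.25 + 0.435
Step 4: k = 0.685 W/(m*K)

0.685


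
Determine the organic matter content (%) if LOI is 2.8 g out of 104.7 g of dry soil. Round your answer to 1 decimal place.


Step 1: OM% = 100 * LOI / sample mass
Step 2: OM = 100 * 2.8 / 104.7
Step 3: OM = 2.7%

2.7


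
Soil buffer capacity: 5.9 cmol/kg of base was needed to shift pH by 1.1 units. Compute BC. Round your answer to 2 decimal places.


Step 1: BC = change in base / change in pH
Step 2: BC = 5.9 / 1.1
Step 3: BC = 5.36 cmol/(kg*pH unit)

5.36


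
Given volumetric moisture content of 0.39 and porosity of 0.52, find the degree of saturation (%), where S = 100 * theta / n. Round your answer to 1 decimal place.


Step 1: S = 100 * theta_v / n
Step 2: S = 100 * 0.39 / 0.52
Step 3: S = 75.0%

75.0


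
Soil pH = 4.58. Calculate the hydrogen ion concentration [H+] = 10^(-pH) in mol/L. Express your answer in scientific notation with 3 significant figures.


Step 1: [H+] = 10^(-pH)
Step 2: [H+] = 10^(-4.58)
Step 3: [H+] = 2.63e-05 mol/L

2.63e-05


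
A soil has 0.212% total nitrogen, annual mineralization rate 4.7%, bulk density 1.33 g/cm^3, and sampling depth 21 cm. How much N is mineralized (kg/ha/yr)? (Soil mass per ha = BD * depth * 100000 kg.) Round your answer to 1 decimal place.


Step 1: Soil mass per ha = BD * depth * 100000 = 1.33 * 21 * 100000 = 2793000 kg
Step 2: Total N pool = soil mass * N%/100 = 2793000 * 0.212/100 = 5921.16 kg/ha
Step 3: N mineralized = N pool * rate%/100 = 5921.16 * 4.7/100 = 278.3 kg/ha/yr

278.3


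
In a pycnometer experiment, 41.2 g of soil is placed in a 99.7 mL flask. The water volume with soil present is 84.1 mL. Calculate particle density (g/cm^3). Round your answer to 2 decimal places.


Step 1: Volume of solids = flask volume - water volume with soil
Step 2: V_solids = 99.7 - 84.1 = 15.6 mL
Step 3: Particle density = mass / V_solids = 41.2 / 15.6 = 2.64 g/cm^3

2.64


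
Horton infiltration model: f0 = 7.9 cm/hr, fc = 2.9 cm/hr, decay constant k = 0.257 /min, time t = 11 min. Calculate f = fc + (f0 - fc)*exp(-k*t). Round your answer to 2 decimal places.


Step 1: f = fc + (f0 - fc) * exp(-k * t)
Step 2: exp(-0.257 * 11) = 0.05919
Step 3: f = 2.9 + (7.9 - 2.9) * 0.05919
Step 4: f = 2.9 + 5.0 * 0.05919
Step 5: f = 3.2 cm/hr

3.2
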